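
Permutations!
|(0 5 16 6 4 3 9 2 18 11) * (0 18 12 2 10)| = |(0 5 16 6 4 3 9 10)(2 12)(11 18)| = 8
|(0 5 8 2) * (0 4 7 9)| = |(0 5 8 2 4 7 9)| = 7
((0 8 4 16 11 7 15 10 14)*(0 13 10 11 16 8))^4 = (16)(7 15 11)(10 14 13)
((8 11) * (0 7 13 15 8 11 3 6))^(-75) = (0 13 8 6 7 15 3)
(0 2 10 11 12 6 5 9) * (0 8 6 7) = (0 2 10 11 12 7)(5 9 8 6) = [2, 1, 10, 3, 4, 9, 5, 0, 6, 8, 11, 12, 7]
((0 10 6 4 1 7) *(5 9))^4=((0 10 6 4 1 7)(5 9))^4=(0 1 6)(4 10 7)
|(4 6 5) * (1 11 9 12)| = 12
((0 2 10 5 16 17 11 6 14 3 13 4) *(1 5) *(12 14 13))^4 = ((0 2 10 1 5 16 17 11 6 13 4)(3 12 14))^4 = (0 5 6 2 16 13 10 17 4 1 11)(3 12 14)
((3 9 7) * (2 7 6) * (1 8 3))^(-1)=((1 8 3 9 6 2 7))^(-1)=(1 7 2 6 9 3 8)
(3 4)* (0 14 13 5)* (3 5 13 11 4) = [14, 1, 2, 3, 5, 0, 6, 7, 8, 9, 10, 4, 12, 13, 11] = (0 14 11 4 5)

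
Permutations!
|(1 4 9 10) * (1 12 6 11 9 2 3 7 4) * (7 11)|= |(2 3 11 9 10 12 6 7 4)|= 9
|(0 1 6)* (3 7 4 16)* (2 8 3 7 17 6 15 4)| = 11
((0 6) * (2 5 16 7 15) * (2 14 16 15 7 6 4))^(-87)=(0 4 2 5 15 14 16 6)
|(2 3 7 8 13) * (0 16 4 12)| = 20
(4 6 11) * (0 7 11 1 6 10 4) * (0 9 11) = (0 7)(1 6)(4 10)(9 11) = [7, 6, 2, 3, 10, 5, 1, 0, 8, 11, 4, 9]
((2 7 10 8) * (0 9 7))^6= ((0 9 7 10 8 2))^6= (10)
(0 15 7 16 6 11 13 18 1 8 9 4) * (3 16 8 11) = (0 15 7 8 9 4)(1 11 13 18)(3 16 6) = [15, 11, 2, 16, 0, 5, 3, 8, 9, 4, 10, 13, 12, 18, 14, 7, 6, 17, 1]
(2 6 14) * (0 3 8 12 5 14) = (0 3 8 12 5 14 2 6) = [3, 1, 6, 8, 4, 14, 0, 7, 12, 9, 10, 11, 5, 13, 2]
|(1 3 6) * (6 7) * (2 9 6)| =6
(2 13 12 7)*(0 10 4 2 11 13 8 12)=(0 10 4 2 8 12 7 11 13)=[10, 1, 8, 3, 2, 5, 6, 11, 12, 9, 4, 13, 7, 0]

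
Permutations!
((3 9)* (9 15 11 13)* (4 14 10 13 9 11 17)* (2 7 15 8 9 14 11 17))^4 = (2 7 15)(3 8 9)(4 13 14)(10 11 17)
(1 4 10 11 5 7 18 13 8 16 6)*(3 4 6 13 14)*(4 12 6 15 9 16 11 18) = (1 15 9 16 13 8 11 5 7 4 10 18 14 3 12 6) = [0, 15, 2, 12, 10, 7, 1, 4, 11, 16, 18, 5, 6, 8, 3, 9, 13, 17, 14]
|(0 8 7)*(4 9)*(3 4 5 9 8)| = 10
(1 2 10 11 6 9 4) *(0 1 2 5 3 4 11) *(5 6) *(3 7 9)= [1, 6, 10, 4, 2, 7, 3, 9, 8, 11, 0, 5]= (0 1 6 3 4 2 10)(5 7 9 11)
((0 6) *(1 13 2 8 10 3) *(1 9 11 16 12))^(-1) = (0 6)(1 12 16 11 9 3 10 8 2 13)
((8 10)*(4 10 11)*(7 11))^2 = ((4 10 8 7 11))^2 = (4 8 11 10 7)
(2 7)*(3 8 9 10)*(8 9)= (2 7)(3 9 10)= [0, 1, 7, 9, 4, 5, 6, 2, 8, 10, 3]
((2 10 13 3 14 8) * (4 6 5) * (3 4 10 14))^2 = (2 8 14)(4 5 13 6 10)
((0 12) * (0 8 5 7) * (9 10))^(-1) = (0 7 5 8 12)(9 10)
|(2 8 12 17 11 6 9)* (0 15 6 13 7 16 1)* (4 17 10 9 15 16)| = 30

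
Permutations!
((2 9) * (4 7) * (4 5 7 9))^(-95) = ((2 4 9)(5 7))^(-95) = (2 4 9)(5 7)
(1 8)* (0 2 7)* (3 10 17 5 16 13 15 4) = (0 2 7)(1 8)(3 10 17 5 16 13 15 4) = [2, 8, 7, 10, 3, 16, 6, 0, 1, 9, 17, 11, 12, 15, 14, 4, 13, 5]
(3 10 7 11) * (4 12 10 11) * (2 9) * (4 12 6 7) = (2 9)(3 11)(4 6 7 12 10) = [0, 1, 9, 11, 6, 5, 7, 12, 8, 2, 4, 3, 10]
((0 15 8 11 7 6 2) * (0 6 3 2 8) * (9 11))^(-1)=(0 15)(2 3 7 11 9 8 6)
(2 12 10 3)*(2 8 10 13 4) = (2 12 13 4)(3 8 10) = [0, 1, 12, 8, 2, 5, 6, 7, 10, 9, 3, 11, 13, 4]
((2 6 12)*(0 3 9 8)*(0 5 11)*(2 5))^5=((0 3 9 8 2 6 12 5 11))^5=(0 6 3 12 9 5 8 11 2)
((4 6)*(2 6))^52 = ((2 6 4))^52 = (2 6 4)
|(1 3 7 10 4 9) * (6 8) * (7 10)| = |(1 3 10 4 9)(6 8)| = 10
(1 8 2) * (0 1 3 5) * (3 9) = (0 1 8 2 9 3 5) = [1, 8, 9, 5, 4, 0, 6, 7, 2, 3]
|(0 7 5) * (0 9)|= 4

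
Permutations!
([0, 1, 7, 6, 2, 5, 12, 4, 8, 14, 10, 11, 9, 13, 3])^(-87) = [0, 1, 2, 9, 4, 5, 14, 7, 8, 6, 10, 11, 3, 13, 12]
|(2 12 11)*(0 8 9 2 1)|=7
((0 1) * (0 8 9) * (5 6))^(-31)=((0 1 8 9)(5 6))^(-31)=(0 1 8 9)(5 6)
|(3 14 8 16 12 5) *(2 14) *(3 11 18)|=9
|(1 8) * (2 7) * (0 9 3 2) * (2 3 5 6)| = 6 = |(0 9 5 6 2 7)(1 8)|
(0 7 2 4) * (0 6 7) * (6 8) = (2 4 8 6 7) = [0, 1, 4, 3, 8, 5, 7, 2, 6]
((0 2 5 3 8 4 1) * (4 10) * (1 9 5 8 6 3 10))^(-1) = (0 1 8 2)(3 6)(4 10 5 9)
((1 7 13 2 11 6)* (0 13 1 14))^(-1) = ((0 13 2 11 6 14)(1 7))^(-1) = (0 14 6 11 2 13)(1 7)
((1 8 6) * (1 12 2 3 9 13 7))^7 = (1 13 3 12 8 7 9 2 6)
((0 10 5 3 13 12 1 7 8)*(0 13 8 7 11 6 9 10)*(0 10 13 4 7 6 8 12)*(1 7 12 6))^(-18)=(0 3 13 5 9 10 6)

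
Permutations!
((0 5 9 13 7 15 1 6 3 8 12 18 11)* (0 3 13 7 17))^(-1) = (0 17 13 6 1 15 7 9 5)(3 11 18 12 8)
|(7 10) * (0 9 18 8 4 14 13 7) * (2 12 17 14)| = |(0 9 18 8 4 2 12 17 14 13 7 10)| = 12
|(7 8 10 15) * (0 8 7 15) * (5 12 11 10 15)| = |(0 8 15 5 12 11 10)| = 7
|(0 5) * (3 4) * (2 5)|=|(0 2 5)(3 4)|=6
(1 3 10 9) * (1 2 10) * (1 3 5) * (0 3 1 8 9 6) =(0 3 1 5 8 9 2 10 6) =[3, 5, 10, 1, 4, 8, 0, 7, 9, 2, 6]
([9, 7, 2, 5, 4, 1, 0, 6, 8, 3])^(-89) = (0 3 1 6 9 5 7)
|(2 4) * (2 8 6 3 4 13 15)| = 12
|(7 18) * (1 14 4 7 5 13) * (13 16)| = 8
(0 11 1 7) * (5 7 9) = (0 11 1 9 5 7) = [11, 9, 2, 3, 4, 7, 6, 0, 8, 5, 10, 1]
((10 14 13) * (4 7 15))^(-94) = ((4 7 15)(10 14 13))^(-94) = (4 15 7)(10 13 14)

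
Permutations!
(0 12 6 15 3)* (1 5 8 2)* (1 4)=[12, 5, 4, 0, 1, 8, 15, 7, 2, 9, 10, 11, 6, 13, 14, 3]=(0 12 6 15 3)(1 5 8 2 4)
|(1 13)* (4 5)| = |(1 13)(4 5)| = 2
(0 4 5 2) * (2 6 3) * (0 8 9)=[4, 1, 8, 2, 5, 6, 3, 7, 9, 0]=(0 4 5 6 3 2 8 9)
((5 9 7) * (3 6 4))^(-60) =(9)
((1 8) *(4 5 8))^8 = (8)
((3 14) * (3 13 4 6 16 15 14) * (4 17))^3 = (4 15 17 16 13 6 14)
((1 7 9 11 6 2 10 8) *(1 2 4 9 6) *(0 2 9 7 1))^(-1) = ((0 2 10 8 9 11)(4 7 6))^(-1) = (0 11 9 8 10 2)(4 6 7)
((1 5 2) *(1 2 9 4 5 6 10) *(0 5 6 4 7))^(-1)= (0 7 9 5)(1 10 6 4)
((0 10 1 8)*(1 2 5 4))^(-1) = ((0 10 2 5 4 1 8))^(-1) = (0 8 1 4 5 2 10)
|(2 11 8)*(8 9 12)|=|(2 11 9 12 8)|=5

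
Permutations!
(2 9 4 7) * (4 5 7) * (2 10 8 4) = (2 9 5 7 10 8 4) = [0, 1, 9, 3, 2, 7, 6, 10, 4, 5, 8]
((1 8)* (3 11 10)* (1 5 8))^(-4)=((3 11 10)(5 8))^(-4)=(3 10 11)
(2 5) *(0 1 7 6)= [1, 7, 5, 3, 4, 2, 0, 6]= (0 1 7 6)(2 5)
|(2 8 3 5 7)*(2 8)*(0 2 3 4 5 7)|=|(0 2 3 7 8 4 5)|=7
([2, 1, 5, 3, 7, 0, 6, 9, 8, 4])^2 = (0 5 2)(4 9 7)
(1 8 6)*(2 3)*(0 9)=(0 9)(1 8 6)(2 3)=[9, 8, 3, 2, 4, 5, 1, 7, 6, 0]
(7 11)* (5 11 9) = [0, 1, 2, 3, 4, 11, 6, 9, 8, 5, 10, 7] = (5 11 7 9)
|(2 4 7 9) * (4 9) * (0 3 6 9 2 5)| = |(0 3 6 9 5)(4 7)| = 10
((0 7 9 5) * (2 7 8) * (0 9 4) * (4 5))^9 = (0 2 5 4 8 7 9)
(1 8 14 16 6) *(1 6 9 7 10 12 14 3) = (1 8 3)(7 10 12 14 16 9) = [0, 8, 2, 1, 4, 5, 6, 10, 3, 7, 12, 11, 14, 13, 16, 15, 9]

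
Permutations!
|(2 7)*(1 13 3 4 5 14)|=6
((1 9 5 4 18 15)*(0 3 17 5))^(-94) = ((0 3 17 5 4 18 15 1 9))^(-94) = (0 18 3 15 17 1 5 9 4)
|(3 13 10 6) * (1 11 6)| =6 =|(1 11 6 3 13 10)|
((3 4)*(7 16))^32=(16)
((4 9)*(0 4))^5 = ((0 4 9))^5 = (0 9 4)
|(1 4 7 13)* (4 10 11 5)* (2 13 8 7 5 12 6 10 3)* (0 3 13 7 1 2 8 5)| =36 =|(0 3 8 1 13 2 7 5 4)(6 10 11 12)|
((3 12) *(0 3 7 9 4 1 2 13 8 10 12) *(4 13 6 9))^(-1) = (0 3)(1 4 7 12 10 8 13 9 6 2)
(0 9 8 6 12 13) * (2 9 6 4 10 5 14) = (0 6 12 13)(2 9 8 4 10 5 14) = [6, 1, 9, 3, 10, 14, 12, 7, 4, 8, 5, 11, 13, 0, 2]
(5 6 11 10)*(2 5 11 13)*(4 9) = (2 5 6 13)(4 9)(10 11) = [0, 1, 5, 3, 9, 6, 13, 7, 8, 4, 11, 10, 12, 2]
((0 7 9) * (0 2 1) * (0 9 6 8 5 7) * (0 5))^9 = (9)(0 8 6 7 5)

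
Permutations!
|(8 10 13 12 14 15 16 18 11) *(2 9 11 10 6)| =|(2 9 11 8 6)(10 13 12 14 15 16 18)| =35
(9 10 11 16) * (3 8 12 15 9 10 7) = (3 8 12 15 9 7)(10 11 16) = [0, 1, 2, 8, 4, 5, 6, 3, 12, 7, 11, 16, 15, 13, 14, 9, 10]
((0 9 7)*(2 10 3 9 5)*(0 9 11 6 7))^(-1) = (0 9 7 6 11 3 10 2 5)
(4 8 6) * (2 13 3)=(2 13 3)(4 8 6)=[0, 1, 13, 2, 8, 5, 4, 7, 6, 9, 10, 11, 12, 3]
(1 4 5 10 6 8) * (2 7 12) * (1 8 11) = (1 4 5 10 6 11)(2 7 12) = [0, 4, 7, 3, 5, 10, 11, 12, 8, 9, 6, 1, 2]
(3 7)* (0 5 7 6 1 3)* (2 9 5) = [2, 3, 9, 6, 4, 7, 1, 0, 8, 5] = (0 2 9 5 7)(1 3 6)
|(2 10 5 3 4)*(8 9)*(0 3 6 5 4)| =6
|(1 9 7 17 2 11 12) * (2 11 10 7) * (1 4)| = |(1 9 2 10 7 17 11 12 4)| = 9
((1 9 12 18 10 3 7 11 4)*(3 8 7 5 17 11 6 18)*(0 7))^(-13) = ((0 7 6 18 10 8)(1 9 12 3 5 17 11 4))^(-13) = (0 8 10 18 6 7)(1 3 11 9 5 4 12 17)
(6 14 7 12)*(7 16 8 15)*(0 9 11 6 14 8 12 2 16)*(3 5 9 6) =[6, 1, 16, 5, 4, 9, 8, 2, 15, 11, 10, 3, 14, 13, 0, 7, 12] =(0 6 8 15 7 2 16 12 14)(3 5 9 11)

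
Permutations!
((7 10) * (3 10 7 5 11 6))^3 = (3 11 10 6 5)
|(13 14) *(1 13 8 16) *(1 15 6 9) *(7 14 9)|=|(1 13 9)(6 7 14 8 16 15)|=6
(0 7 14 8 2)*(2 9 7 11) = (0 11 2)(7 14 8 9) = [11, 1, 0, 3, 4, 5, 6, 14, 9, 7, 10, 2, 12, 13, 8]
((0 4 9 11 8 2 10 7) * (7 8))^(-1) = (0 7 11 9 4)(2 8 10)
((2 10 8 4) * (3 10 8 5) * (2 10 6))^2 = (2 4 5 6 8 10 3)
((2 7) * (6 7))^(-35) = ((2 6 7))^(-35) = (2 6 7)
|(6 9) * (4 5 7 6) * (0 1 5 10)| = 8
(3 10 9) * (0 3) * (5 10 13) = (0 3 13 5 10 9) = [3, 1, 2, 13, 4, 10, 6, 7, 8, 0, 9, 11, 12, 5]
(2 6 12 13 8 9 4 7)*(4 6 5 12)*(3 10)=[0, 1, 5, 10, 7, 12, 4, 2, 9, 6, 3, 11, 13, 8]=(2 5 12 13 8 9 6 4 7)(3 10)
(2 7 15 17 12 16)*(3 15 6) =(2 7 6 3 15 17 12 16) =[0, 1, 7, 15, 4, 5, 3, 6, 8, 9, 10, 11, 16, 13, 14, 17, 2, 12]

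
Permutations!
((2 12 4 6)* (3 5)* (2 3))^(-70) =(2 4 3)(5 12 6)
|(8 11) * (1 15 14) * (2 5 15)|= |(1 2 5 15 14)(8 11)|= 10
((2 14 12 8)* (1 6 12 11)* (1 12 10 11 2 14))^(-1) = (1 2 14 8 12 11 10 6)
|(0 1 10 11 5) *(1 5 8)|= 4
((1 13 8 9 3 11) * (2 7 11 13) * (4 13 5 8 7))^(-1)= (1 11 7 13 4 2)(3 9 8 5)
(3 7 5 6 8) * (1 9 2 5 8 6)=(1 9 2 5)(3 7 8)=[0, 9, 5, 7, 4, 1, 6, 8, 3, 2]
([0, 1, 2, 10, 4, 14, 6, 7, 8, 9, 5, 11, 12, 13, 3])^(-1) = (3 14 5 10)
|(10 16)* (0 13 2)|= 6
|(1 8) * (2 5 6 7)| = |(1 8)(2 5 6 7)| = 4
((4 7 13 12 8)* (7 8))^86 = ((4 8)(7 13 12))^86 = (7 12 13)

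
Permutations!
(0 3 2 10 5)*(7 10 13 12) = (0 3 2 13 12 7 10 5) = [3, 1, 13, 2, 4, 0, 6, 10, 8, 9, 5, 11, 7, 12]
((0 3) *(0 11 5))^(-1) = ((0 3 11 5))^(-1) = (0 5 11 3)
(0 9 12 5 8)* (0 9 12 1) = [12, 0, 2, 3, 4, 8, 6, 7, 9, 1, 10, 11, 5] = (0 12 5 8 9 1)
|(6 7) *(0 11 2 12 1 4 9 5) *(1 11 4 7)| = 12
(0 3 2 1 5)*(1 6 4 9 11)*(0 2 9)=(0 3 9 11 1 5 2 6 4)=[3, 5, 6, 9, 0, 2, 4, 7, 8, 11, 10, 1]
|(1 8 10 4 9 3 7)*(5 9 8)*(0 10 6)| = 5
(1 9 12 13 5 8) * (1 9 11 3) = (1 11 3)(5 8 9 12 13) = [0, 11, 2, 1, 4, 8, 6, 7, 9, 12, 10, 3, 13, 5]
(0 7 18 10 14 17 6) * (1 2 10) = [7, 2, 10, 3, 4, 5, 0, 18, 8, 9, 14, 11, 12, 13, 17, 15, 16, 6, 1] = (0 7 18 1 2 10 14 17 6)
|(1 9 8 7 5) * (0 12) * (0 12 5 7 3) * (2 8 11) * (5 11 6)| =20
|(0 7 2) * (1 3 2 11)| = |(0 7 11 1 3 2)| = 6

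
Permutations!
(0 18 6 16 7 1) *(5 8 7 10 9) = [18, 0, 2, 3, 4, 8, 16, 1, 7, 5, 9, 11, 12, 13, 14, 15, 10, 17, 6] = (0 18 6 16 10 9 5 8 7 1)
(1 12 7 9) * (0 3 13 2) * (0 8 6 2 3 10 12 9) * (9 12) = (0 10 9 1 12 7)(2 8 6)(3 13) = [10, 12, 8, 13, 4, 5, 2, 0, 6, 1, 9, 11, 7, 3]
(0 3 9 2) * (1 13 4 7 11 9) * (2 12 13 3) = (0 2)(1 3)(4 7 11 9 12 13) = [2, 3, 0, 1, 7, 5, 6, 11, 8, 12, 10, 9, 13, 4]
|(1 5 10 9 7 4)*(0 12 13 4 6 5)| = 5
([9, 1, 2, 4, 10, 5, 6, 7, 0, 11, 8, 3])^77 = (11)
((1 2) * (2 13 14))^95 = (1 2 14 13) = ((1 13 14 2))^95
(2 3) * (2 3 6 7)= [0, 1, 6, 3, 4, 5, 7, 2]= (2 6 7)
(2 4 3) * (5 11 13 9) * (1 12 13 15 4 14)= [0, 12, 14, 2, 3, 11, 6, 7, 8, 5, 10, 15, 13, 9, 1, 4]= (1 12 13 9 5 11 15 4 3 2 14)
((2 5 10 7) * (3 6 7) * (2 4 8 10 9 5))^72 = ((3 6 7 4 8 10)(5 9))^72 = (10)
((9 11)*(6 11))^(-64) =(6 9 11)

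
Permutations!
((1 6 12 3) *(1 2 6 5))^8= ((1 5)(2 6 12 3))^8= (12)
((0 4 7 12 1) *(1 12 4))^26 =(12)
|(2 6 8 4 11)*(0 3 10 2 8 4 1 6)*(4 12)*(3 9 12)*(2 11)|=30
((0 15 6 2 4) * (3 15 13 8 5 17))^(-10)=(17)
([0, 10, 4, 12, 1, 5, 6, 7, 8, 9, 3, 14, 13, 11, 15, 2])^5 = [0, 11, 12, 15, 13, 5, 6, 7, 8, 9, 14, 1, 2, 4, 10, 3]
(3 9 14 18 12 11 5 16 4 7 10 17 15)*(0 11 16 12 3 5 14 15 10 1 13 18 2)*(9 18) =[11, 13, 0, 18, 7, 12, 6, 1, 8, 15, 17, 14, 16, 9, 2, 5, 4, 10, 3] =(0 11 14 2)(1 13 9 15 5 12 16 4 7)(3 18)(10 17)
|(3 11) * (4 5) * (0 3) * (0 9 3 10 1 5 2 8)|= |(0 10 1 5 4 2 8)(3 11 9)|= 21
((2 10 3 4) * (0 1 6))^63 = ((0 1 6)(2 10 3 4))^63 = (2 4 3 10)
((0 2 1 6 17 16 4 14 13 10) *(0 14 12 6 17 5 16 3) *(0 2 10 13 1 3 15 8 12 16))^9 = (0 5 6 12 8 15 17 1 14 10)(2 3)(4 16)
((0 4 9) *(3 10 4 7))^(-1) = ((0 7 3 10 4 9))^(-1) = (0 9 4 10 3 7)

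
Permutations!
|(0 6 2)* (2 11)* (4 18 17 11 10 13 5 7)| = 11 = |(0 6 10 13 5 7 4 18 17 11 2)|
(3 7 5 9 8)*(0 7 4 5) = (0 7)(3 4 5 9 8) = [7, 1, 2, 4, 5, 9, 6, 0, 3, 8]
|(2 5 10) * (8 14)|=6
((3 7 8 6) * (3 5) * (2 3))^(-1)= (2 5 6 8 7 3)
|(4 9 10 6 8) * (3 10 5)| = |(3 10 6 8 4 9 5)| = 7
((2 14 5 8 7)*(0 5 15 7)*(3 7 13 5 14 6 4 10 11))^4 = ((0 14 15 13 5 8)(2 6 4 10 11 3 7))^4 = (0 5 15)(2 11 6 3 4 7 10)(8 13 14)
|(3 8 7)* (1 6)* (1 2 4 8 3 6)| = 5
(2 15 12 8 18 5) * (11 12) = (2 15 11 12 8 18 5) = [0, 1, 15, 3, 4, 2, 6, 7, 18, 9, 10, 12, 8, 13, 14, 11, 16, 17, 5]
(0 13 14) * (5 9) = (0 13 14)(5 9) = [13, 1, 2, 3, 4, 9, 6, 7, 8, 5, 10, 11, 12, 14, 0]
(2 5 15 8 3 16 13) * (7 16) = (2 5 15 8 3 7 16 13) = [0, 1, 5, 7, 4, 15, 6, 16, 3, 9, 10, 11, 12, 2, 14, 8, 13]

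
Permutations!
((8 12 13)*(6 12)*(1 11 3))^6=(6 13)(8 12)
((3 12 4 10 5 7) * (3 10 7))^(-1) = ((3 12 4 7 10 5))^(-1) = (3 5 10 7 4 12)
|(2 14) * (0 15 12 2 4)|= 6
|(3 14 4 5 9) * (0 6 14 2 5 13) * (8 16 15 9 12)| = |(0 6 14 4 13)(2 5 12 8 16 15 9 3)| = 40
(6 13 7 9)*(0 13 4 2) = (0 13 7 9 6 4 2) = [13, 1, 0, 3, 2, 5, 4, 9, 8, 6, 10, 11, 12, 7]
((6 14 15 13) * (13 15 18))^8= ((6 14 18 13))^8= (18)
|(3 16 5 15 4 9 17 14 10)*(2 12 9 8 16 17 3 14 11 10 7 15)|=14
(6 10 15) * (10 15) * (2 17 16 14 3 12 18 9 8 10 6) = (2 17 16 14 3 12 18 9 8 10 6 15) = [0, 1, 17, 12, 4, 5, 15, 7, 10, 8, 6, 11, 18, 13, 3, 2, 14, 16, 9]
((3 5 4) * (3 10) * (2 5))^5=(10)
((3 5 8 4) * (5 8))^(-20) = (3 8 4)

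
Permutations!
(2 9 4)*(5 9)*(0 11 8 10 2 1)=(0 11 8 10 2 5 9 4 1)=[11, 0, 5, 3, 1, 9, 6, 7, 10, 4, 2, 8]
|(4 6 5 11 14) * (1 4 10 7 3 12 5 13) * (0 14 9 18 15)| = |(0 14 10 7 3 12 5 11 9 18 15)(1 4 6 13)| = 44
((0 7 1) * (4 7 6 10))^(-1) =((0 6 10 4 7 1))^(-1) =(0 1 7 4 10 6)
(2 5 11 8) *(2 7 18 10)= [0, 1, 5, 3, 4, 11, 6, 18, 7, 9, 2, 8, 12, 13, 14, 15, 16, 17, 10]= (2 5 11 8 7 18 10)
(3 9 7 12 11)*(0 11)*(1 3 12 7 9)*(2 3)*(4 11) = (0 4 11 12)(1 2 3) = [4, 2, 3, 1, 11, 5, 6, 7, 8, 9, 10, 12, 0]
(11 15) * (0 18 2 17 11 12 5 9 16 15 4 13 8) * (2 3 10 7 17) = [18, 1, 2, 10, 13, 9, 6, 17, 0, 16, 7, 4, 5, 8, 14, 12, 15, 11, 3] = (0 18 3 10 7 17 11 4 13 8)(5 9 16 15 12)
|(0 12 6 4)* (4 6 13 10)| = 5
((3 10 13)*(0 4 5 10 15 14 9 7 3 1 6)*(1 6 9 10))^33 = ((0 4 5 1 9 7 3 15 14 10 13 6))^33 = (0 10 3 1)(4 13 15 9)(5 6 14 7)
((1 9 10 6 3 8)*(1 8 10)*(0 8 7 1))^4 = (0 9 1 7 8)(3 10 6)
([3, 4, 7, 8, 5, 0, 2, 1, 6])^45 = [0, 1, 2, 3, 4, 5, 6, 7, 8]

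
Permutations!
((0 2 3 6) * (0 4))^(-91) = (0 4 6 3 2)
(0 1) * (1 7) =(0 7 1) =[7, 0, 2, 3, 4, 5, 6, 1]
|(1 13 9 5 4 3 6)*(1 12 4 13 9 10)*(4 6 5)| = |(1 9 4 3 5 13 10)(6 12)| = 14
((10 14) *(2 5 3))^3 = ((2 5 3)(10 14))^3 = (10 14)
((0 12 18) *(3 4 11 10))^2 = (0 18 12)(3 11)(4 10)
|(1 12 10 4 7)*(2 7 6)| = 7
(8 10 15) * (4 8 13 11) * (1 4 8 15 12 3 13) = (1 4 15)(3 13 11 8 10 12) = [0, 4, 2, 13, 15, 5, 6, 7, 10, 9, 12, 8, 3, 11, 14, 1]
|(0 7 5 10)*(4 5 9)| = 6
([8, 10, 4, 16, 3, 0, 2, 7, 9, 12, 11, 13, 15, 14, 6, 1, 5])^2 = [9, 11, 3, 5, 16, 8, 4, 7, 12, 15, 13, 14, 1, 6, 2, 10, 0]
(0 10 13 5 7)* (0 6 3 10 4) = (0 4)(3 10 13 5 7 6) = [4, 1, 2, 10, 0, 7, 3, 6, 8, 9, 13, 11, 12, 5]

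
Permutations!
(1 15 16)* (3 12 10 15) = (1 3 12 10 15 16) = [0, 3, 2, 12, 4, 5, 6, 7, 8, 9, 15, 11, 10, 13, 14, 16, 1]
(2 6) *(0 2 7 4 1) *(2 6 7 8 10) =(0 6 8 10 2 7 4 1) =[6, 0, 7, 3, 1, 5, 8, 4, 10, 9, 2]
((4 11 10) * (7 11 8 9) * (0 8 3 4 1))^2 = (0 9 11 1 8 7 10)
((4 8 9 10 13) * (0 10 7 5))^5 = ((0 10 13 4 8 9 7 5))^5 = (0 9 13 5 8 10 7 4)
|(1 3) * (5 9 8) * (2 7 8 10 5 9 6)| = |(1 3)(2 7 8 9 10 5 6)| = 14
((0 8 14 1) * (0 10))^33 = (0 1 8 10 14)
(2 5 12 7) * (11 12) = (2 5 11 12 7) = [0, 1, 5, 3, 4, 11, 6, 2, 8, 9, 10, 12, 7]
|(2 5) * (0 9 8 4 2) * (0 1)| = |(0 9 8 4 2 5 1)| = 7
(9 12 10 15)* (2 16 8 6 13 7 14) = (2 16 8 6 13 7 14)(9 12 10 15) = [0, 1, 16, 3, 4, 5, 13, 14, 6, 12, 15, 11, 10, 7, 2, 9, 8]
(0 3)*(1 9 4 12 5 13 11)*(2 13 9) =[3, 2, 13, 0, 12, 9, 6, 7, 8, 4, 10, 1, 5, 11] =(0 3)(1 2 13 11)(4 12 5 9)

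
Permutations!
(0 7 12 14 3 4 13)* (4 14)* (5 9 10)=(0 7 12 4 13)(3 14)(5 9 10)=[7, 1, 2, 14, 13, 9, 6, 12, 8, 10, 5, 11, 4, 0, 3]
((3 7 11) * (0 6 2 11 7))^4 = (0 3 11 2 6)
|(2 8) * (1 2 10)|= |(1 2 8 10)|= 4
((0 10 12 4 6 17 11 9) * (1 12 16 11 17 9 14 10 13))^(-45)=(17)(0 4 13 6 1 9 12)(10 14 11 16)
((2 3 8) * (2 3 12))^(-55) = ((2 12)(3 8))^(-55) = (2 12)(3 8)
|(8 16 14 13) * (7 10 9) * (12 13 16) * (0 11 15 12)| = 6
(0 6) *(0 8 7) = (0 6 8 7) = [6, 1, 2, 3, 4, 5, 8, 0, 7]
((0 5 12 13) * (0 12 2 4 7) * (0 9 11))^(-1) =(0 11 9 7 4 2 5)(12 13)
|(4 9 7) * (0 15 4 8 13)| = 7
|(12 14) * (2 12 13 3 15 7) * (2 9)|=8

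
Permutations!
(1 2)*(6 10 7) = (1 2)(6 10 7) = [0, 2, 1, 3, 4, 5, 10, 6, 8, 9, 7]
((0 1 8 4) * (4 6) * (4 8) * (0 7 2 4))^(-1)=((0 1)(2 4 7)(6 8))^(-1)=(0 1)(2 7 4)(6 8)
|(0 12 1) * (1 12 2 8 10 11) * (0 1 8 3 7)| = 12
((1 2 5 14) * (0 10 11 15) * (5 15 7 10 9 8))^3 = (0 5 2 9 14 15 8 1)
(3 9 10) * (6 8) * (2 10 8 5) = (2 10 3 9 8 6 5) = [0, 1, 10, 9, 4, 2, 5, 7, 6, 8, 3]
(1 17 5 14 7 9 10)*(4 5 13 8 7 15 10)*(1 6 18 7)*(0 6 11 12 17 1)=[6, 1, 2, 3, 5, 14, 18, 9, 0, 4, 11, 12, 17, 8, 15, 10, 16, 13, 7]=(0 6 18 7 9 4 5 14 15 10 11 12 17 13 8)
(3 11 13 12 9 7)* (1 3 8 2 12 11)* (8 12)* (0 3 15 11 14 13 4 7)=(0 3 1 15 11 4 7 12 9)(2 8)(13 14)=[3, 15, 8, 1, 7, 5, 6, 12, 2, 0, 10, 4, 9, 14, 13, 11]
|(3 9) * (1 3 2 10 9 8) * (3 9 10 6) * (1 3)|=4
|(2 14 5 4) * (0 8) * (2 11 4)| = 6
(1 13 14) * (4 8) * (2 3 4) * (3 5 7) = (1 13 14)(2 5 7 3 4 8) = [0, 13, 5, 4, 8, 7, 6, 3, 2, 9, 10, 11, 12, 14, 1]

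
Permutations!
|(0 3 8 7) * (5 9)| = 4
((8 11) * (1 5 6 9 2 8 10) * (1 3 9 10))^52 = (1 8 9 10 5 11 2 3 6)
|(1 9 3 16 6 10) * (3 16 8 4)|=|(1 9 16 6 10)(3 8 4)|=15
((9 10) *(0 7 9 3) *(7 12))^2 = ((0 12 7 9 10 3))^2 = (0 7 10)(3 12 9)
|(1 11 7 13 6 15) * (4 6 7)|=10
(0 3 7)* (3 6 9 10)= [6, 1, 2, 7, 4, 5, 9, 0, 8, 10, 3]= (0 6 9 10 3 7)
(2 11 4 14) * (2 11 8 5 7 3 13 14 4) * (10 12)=[0, 1, 8, 13, 4, 7, 6, 3, 5, 9, 12, 2, 10, 14, 11]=(2 8 5 7 3 13 14 11)(10 12)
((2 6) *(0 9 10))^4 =((0 9 10)(2 6))^4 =(0 9 10)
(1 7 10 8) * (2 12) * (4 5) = (1 7 10 8)(2 12)(4 5) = [0, 7, 12, 3, 5, 4, 6, 10, 1, 9, 8, 11, 2]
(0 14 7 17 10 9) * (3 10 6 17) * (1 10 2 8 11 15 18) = (0 14 7 3 2 8 11 15 18 1 10 9)(6 17) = [14, 10, 8, 2, 4, 5, 17, 3, 11, 0, 9, 15, 12, 13, 7, 18, 16, 6, 1]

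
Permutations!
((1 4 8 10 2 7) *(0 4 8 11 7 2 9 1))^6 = ((0 4 11 7)(1 8 10 9))^6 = (0 11)(1 10)(4 7)(8 9)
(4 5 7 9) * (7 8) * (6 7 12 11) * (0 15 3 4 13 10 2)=(0 15 3 4 5 8 12 11 6 7 9 13 10 2)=[15, 1, 0, 4, 5, 8, 7, 9, 12, 13, 2, 6, 11, 10, 14, 3]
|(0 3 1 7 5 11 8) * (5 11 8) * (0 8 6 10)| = 8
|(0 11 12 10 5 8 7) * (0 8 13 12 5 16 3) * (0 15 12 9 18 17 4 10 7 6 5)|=|(0 11)(3 15 12 7 8 6 5 13 9 18 17 4 10 16)|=14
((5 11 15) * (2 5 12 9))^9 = ((2 5 11 15 12 9))^9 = (2 15)(5 12)(9 11)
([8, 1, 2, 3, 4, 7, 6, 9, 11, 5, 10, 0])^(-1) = [11, 1, 2, 3, 4, 9, 6, 5, 0, 7, 10, 8]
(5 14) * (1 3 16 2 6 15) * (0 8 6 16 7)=[8, 3, 16, 7, 4, 14, 15, 0, 6, 9, 10, 11, 12, 13, 5, 1, 2]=(0 8 6 15 1 3 7)(2 16)(5 14)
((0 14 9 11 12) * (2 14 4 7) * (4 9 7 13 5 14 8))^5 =(0 9 11 12)(2 14 13 8 7 5 4)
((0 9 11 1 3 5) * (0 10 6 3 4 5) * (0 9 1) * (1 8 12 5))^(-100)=((0 8 12 5 10 6 3 9 11)(1 4))^(-100)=(0 11 9 3 6 10 5 12 8)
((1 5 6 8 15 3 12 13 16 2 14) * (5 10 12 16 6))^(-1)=(1 14 2 16 3 15 8 6 13 12 10)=((1 10 12 13 6 8 15 3 16 2 14))^(-1)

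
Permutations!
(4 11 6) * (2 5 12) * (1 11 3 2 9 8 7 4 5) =(1 11 6 5 12 9 8 7 4 3 2) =[0, 11, 1, 2, 3, 12, 5, 4, 7, 8, 10, 6, 9]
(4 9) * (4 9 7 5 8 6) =(9)(4 7 5 8 6) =[0, 1, 2, 3, 7, 8, 4, 5, 6, 9]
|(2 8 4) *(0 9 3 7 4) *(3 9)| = |(9)(0 3 7 4 2 8)| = 6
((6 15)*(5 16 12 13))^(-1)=((5 16 12 13)(6 15))^(-1)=(5 13 12 16)(6 15)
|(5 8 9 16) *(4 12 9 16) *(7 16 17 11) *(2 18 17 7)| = |(2 18 17 11)(4 12 9)(5 8 7 16)| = 12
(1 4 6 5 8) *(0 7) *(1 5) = (0 7)(1 4 6)(5 8) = [7, 4, 2, 3, 6, 8, 1, 0, 5]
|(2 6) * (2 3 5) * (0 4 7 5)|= 7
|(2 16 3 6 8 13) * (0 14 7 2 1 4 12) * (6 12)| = |(0 14 7 2 16 3 12)(1 4 6 8 13)| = 35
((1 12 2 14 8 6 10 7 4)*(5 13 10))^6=(1 5 12 13 2 10 14 7 8 4 6)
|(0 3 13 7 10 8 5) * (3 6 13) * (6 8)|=12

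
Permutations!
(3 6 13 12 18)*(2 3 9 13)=(2 3 6)(9 13 12 18)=[0, 1, 3, 6, 4, 5, 2, 7, 8, 13, 10, 11, 18, 12, 14, 15, 16, 17, 9]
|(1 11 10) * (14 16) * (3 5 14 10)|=|(1 11 3 5 14 16 10)|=7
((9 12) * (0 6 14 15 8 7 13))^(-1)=(0 13 7 8 15 14 6)(9 12)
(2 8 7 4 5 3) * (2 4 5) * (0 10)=[10, 1, 8, 4, 2, 3, 6, 5, 7, 9, 0]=(0 10)(2 8 7 5 3 4)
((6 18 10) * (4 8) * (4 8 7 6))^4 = ((4 7 6 18 10))^4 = (4 10 18 6 7)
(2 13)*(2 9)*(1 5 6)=[0, 5, 13, 3, 4, 6, 1, 7, 8, 2, 10, 11, 12, 9]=(1 5 6)(2 13 9)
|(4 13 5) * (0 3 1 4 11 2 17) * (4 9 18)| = 11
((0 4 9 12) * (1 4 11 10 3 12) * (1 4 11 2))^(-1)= ((0 2 1 11 10 3 12)(4 9))^(-1)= (0 12 3 10 11 1 2)(4 9)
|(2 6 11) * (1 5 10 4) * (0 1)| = |(0 1 5 10 4)(2 6 11)| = 15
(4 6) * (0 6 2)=[6, 1, 0, 3, 2, 5, 4]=(0 6 4 2)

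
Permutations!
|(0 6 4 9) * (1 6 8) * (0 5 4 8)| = |(1 6 8)(4 9 5)| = 3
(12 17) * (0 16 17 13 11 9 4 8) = (0 16 17 12 13 11 9 4 8) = [16, 1, 2, 3, 8, 5, 6, 7, 0, 4, 10, 9, 13, 11, 14, 15, 17, 12]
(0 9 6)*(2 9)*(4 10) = (0 2 9 6)(4 10) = [2, 1, 9, 3, 10, 5, 0, 7, 8, 6, 4]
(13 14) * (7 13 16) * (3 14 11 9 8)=(3 14 16 7 13 11 9 8)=[0, 1, 2, 14, 4, 5, 6, 13, 3, 8, 10, 9, 12, 11, 16, 15, 7]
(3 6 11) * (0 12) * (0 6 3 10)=(0 12 6 11 10)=[12, 1, 2, 3, 4, 5, 11, 7, 8, 9, 0, 10, 6]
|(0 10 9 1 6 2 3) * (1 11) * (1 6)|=7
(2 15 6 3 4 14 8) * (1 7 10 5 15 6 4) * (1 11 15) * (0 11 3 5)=(0 11 15 4 14 8 2 6 5 1 7 10)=[11, 7, 6, 3, 14, 1, 5, 10, 2, 9, 0, 15, 12, 13, 8, 4]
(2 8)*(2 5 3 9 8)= (3 9 8 5)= [0, 1, 2, 9, 4, 3, 6, 7, 5, 8]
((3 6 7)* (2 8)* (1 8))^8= ((1 8 2)(3 6 7))^8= (1 2 8)(3 7 6)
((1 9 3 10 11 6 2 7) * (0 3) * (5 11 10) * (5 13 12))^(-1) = (0 9 1 7 2 6 11 5 12 13 3) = ((0 3 13 12 5 11 6 2 7 1 9))^(-1)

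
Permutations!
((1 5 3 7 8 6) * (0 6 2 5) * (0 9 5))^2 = (0 1 5 7 2 6 9 3 8)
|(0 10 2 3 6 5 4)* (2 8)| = |(0 10 8 2 3 6 5 4)| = 8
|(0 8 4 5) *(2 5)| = 5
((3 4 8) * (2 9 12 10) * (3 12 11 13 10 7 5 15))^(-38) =(2 11 10 9 13)(3 7 4 5 8 15 12)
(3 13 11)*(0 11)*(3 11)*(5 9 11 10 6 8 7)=(0 3 13)(5 9 11 10 6 8 7)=[3, 1, 2, 13, 4, 9, 8, 5, 7, 11, 6, 10, 12, 0]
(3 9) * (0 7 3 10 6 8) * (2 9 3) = (0 7 2 9 10 6 8) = [7, 1, 9, 3, 4, 5, 8, 2, 0, 10, 6]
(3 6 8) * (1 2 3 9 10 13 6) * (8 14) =(1 2 3)(6 14 8 9 10 13) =[0, 2, 3, 1, 4, 5, 14, 7, 9, 10, 13, 11, 12, 6, 8]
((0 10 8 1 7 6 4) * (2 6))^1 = (0 10 8 1 7 2 6 4)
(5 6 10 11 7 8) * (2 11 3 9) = (2 11 7 8 5 6 10 3 9) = [0, 1, 11, 9, 4, 6, 10, 8, 5, 2, 3, 7]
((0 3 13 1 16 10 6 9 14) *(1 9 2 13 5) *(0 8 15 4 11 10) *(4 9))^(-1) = (0 16 1 5 3)(2 6 10 11 4 13)(8 14 9 15)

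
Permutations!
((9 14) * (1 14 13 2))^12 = (1 9 2 14 13)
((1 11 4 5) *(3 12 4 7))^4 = (1 12 11 4 7 5 3)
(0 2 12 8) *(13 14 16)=(0 2 12 8)(13 14 16)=[2, 1, 12, 3, 4, 5, 6, 7, 0, 9, 10, 11, 8, 14, 16, 15, 13]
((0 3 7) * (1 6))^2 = (0 7 3) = ((0 3 7)(1 6))^2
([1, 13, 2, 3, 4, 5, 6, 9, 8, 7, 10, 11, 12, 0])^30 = [0, 1, 2, 3, 4, 5, 6, 7, 8, 9, 10, 11, 12, 13]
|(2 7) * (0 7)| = 3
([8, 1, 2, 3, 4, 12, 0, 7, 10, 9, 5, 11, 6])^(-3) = [5, 1, 2, 3, 4, 0, 10, 7, 12, 9, 6, 11, 8]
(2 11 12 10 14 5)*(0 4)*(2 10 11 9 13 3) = (0 4)(2 9 13 3)(5 10 14)(11 12) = [4, 1, 9, 2, 0, 10, 6, 7, 8, 13, 14, 12, 11, 3, 5]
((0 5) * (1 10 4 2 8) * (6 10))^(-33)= (0 5)(1 4)(2 6)(8 10)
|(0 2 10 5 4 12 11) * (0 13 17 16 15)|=11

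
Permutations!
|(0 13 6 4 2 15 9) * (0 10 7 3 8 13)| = 10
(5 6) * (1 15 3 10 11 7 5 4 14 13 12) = [0, 15, 2, 10, 14, 6, 4, 5, 8, 9, 11, 7, 1, 12, 13, 3] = (1 15 3 10 11 7 5 6 4 14 13 12)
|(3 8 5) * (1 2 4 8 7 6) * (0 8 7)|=20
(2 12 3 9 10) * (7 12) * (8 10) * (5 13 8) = [0, 1, 7, 9, 4, 13, 6, 12, 10, 5, 2, 11, 3, 8] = (2 7 12 3 9 5 13 8 10)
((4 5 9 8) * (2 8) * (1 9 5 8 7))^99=(1 7 2 9)(4 8)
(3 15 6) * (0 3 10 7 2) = [3, 1, 0, 15, 4, 5, 10, 2, 8, 9, 7, 11, 12, 13, 14, 6] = (0 3 15 6 10 7 2)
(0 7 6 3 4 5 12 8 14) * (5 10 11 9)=(0 7 6 3 4 10 11 9 5 12 8 14)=[7, 1, 2, 4, 10, 12, 3, 6, 14, 5, 11, 9, 8, 13, 0]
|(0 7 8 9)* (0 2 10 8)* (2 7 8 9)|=|(0 8 2 10 9 7)|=6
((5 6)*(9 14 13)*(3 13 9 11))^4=((3 13 11)(5 6)(9 14))^4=(14)(3 13 11)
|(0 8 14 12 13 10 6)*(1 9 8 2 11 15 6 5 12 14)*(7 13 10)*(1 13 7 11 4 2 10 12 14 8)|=18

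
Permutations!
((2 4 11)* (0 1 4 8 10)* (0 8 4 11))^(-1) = (0 4 2 11 1)(8 10)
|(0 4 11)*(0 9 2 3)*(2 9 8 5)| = 7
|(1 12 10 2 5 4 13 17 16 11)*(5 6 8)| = |(1 12 10 2 6 8 5 4 13 17 16 11)| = 12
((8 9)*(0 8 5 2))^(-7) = ((0 8 9 5 2))^(-7) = (0 5 8 2 9)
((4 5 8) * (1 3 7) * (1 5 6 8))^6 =((1 3 7 5)(4 6 8))^6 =(8)(1 7)(3 5)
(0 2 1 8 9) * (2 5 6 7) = [5, 8, 1, 3, 4, 6, 7, 2, 9, 0] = (0 5 6 7 2 1 8 9)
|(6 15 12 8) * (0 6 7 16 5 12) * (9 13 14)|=|(0 6 15)(5 12 8 7 16)(9 13 14)|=15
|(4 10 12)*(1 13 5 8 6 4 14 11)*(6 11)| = |(1 13 5 8 11)(4 10 12 14 6)| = 5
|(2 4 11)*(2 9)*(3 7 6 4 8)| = 8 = |(2 8 3 7 6 4 11 9)|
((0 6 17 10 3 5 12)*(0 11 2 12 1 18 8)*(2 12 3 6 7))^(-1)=(0 8 18 1 5 3 2 7)(6 10 17)(11 12)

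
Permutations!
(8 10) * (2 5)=(2 5)(8 10)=[0, 1, 5, 3, 4, 2, 6, 7, 10, 9, 8]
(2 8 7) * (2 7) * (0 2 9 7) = (0 2 8 9 7) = [2, 1, 8, 3, 4, 5, 6, 0, 9, 7]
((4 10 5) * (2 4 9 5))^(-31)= (2 10 4)(5 9)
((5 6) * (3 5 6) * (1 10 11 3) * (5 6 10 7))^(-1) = (1 5 7)(3 11 10 6)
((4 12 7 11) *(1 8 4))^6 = ((1 8 4 12 7 11))^6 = (12)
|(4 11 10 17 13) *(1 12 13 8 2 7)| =10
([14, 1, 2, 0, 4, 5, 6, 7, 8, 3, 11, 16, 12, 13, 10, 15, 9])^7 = (16)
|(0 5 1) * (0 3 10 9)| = 6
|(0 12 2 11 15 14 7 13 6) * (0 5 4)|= 11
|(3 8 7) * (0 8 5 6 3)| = 3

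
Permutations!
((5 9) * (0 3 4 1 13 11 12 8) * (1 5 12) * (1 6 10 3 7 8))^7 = ((0 7 8)(1 13 11 6 10 3 4 5 9 12))^7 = (0 7 8)(1 5 10 13 9 3 11 12 4 6)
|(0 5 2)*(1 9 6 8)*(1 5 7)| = |(0 7 1 9 6 8 5 2)| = 8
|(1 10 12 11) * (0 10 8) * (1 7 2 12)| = |(0 10 1 8)(2 12 11 7)| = 4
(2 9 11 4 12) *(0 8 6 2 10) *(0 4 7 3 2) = [8, 1, 9, 2, 12, 5, 0, 3, 6, 11, 4, 7, 10] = (0 8 6)(2 9 11 7 3)(4 12 10)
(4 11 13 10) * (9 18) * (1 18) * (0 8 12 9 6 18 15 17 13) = [8, 15, 2, 3, 11, 5, 18, 7, 12, 1, 4, 0, 9, 10, 14, 17, 16, 13, 6] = (0 8 12 9 1 15 17 13 10 4 11)(6 18)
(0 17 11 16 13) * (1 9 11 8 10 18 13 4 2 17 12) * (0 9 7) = (0 12 1 7)(2 17 8 10 18 13 9 11 16 4) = [12, 7, 17, 3, 2, 5, 6, 0, 10, 11, 18, 16, 1, 9, 14, 15, 4, 8, 13]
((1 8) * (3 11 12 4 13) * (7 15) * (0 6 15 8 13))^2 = (0 15 8 13 11 4 6 7 1 3 12)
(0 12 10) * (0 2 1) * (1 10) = (0 12 1)(2 10) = [12, 0, 10, 3, 4, 5, 6, 7, 8, 9, 2, 11, 1]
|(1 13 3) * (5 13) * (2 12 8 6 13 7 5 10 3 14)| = |(1 10 3)(2 12 8 6 13 14)(5 7)| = 6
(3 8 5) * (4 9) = (3 8 5)(4 9) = [0, 1, 2, 8, 9, 3, 6, 7, 5, 4]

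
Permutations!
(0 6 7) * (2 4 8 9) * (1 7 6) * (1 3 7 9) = (0 3 7)(1 9 2 4 8) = [3, 9, 4, 7, 8, 5, 6, 0, 1, 2]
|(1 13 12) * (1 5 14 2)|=6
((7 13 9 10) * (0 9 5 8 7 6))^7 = ((0 9 10 6)(5 8 7 13))^7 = (0 6 10 9)(5 13 7 8)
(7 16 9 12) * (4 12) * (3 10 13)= (3 10 13)(4 12 7 16 9)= [0, 1, 2, 10, 12, 5, 6, 16, 8, 4, 13, 11, 7, 3, 14, 15, 9]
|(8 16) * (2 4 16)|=|(2 4 16 8)|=4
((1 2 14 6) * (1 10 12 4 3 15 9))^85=((1 2 14 6 10 12 4 3 15 9))^85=(1 12)(2 4)(3 14)(6 15)(9 10)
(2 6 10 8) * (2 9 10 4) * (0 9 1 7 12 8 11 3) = [9, 7, 6, 0, 2, 5, 4, 12, 1, 10, 11, 3, 8] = (0 9 10 11 3)(1 7 12 8)(2 6 4)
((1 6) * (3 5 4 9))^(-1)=(1 6)(3 9 4 5)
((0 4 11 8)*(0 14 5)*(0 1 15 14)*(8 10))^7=(0 11 8 4 10)(1 5 14 15)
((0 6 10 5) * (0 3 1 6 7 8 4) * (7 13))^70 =(13) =((0 13 7 8 4)(1 6 10 5 3))^70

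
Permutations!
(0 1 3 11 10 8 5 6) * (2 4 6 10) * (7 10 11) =(0 1 3 7 10 8 5 11 2 4 6) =[1, 3, 4, 7, 6, 11, 0, 10, 5, 9, 8, 2]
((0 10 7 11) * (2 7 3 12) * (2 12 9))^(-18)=(12)(0 9 11 3 7 10 2)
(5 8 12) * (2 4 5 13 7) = (2 4 5 8 12 13 7) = [0, 1, 4, 3, 5, 8, 6, 2, 12, 9, 10, 11, 13, 7]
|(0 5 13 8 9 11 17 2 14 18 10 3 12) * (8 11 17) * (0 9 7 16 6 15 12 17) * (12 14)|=|(0 5 13 11 8 7 16 6 15 14 18 10 3 17 2 12 9)|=17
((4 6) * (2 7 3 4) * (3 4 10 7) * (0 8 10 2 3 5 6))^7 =(0 10 4 8 7)(2 3 6 5)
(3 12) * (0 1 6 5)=(0 1 6 5)(3 12)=[1, 6, 2, 12, 4, 0, 5, 7, 8, 9, 10, 11, 3]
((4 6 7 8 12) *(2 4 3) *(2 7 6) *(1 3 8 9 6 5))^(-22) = ((1 3 7 9 6 5)(2 4)(8 12))^(-22) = (12)(1 7 6)(3 9 5)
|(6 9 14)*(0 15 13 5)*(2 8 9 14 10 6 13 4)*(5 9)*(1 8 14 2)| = |(0 15 4 1 8 5)(2 14 13 9 10 6)| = 6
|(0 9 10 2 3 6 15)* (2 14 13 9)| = 20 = |(0 2 3 6 15)(9 10 14 13)|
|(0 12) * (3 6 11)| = |(0 12)(3 6 11)| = 6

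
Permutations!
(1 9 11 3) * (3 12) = (1 9 11 12 3) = [0, 9, 2, 1, 4, 5, 6, 7, 8, 11, 10, 12, 3]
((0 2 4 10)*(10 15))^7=((0 2 4 15 10))^7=(0 4 10 2 15)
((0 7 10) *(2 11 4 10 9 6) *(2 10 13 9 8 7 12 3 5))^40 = (0 13 5 10 4 3 6 11 12 9 2)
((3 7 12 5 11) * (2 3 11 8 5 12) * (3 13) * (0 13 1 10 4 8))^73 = (0 7 10 5 3 1 8 13 2 4)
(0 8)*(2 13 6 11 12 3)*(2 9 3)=(0 8)(2 13 6 11 12)(3 9)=[8, 1, 13, 9, 4, 5, 11, 7, 0, 3, 10, 12, 2, 6]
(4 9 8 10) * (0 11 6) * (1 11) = [1, 11, 2, 3, 9, 5, 0, 7, 10, 8, 4, 6] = (0 1 11 6)(4 9 8 10)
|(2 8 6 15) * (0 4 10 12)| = |(0 4 10 12)(2 8 6 15)| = 4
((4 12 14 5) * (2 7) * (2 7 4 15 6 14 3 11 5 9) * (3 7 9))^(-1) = (2 9 7 12 4)(3 14 6 15 5 11)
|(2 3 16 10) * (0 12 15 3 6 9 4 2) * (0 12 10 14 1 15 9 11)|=|(0 10 12 9 4 2 6 11)(1 15 3 16 14)|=40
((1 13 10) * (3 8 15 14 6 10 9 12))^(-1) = ((1 13 9 12 3 8 15 14 6 10))^(-1) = (1 10 6 14 15 8 3 12 9 13)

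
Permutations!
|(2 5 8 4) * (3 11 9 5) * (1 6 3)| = 9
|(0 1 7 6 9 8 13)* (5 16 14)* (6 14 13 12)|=|(0 1 7 14 5 16 13)(6 9 8 12)|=28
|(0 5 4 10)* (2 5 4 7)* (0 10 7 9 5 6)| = |(10)(0 4 7 2 6)(5 9)| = 10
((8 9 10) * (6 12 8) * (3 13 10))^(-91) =(13)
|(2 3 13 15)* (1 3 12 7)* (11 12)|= 8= |(1 3 13 15 2 11 12 7)|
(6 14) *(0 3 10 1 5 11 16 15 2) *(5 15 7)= [3, 15, 0, 10, 4, 11, 14, 5, 8, 9, 1, 16, 12, 13, 6, 2, 7]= (0 3 10 1 15 2)(5 11 16 7)(6 14)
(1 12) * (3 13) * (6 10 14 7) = [0, 12, 2, 13, 4, 5, 10, 6, 8, 9, 14, 11, 1, 3, 7] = (1 12)(3 13)(6 10 14 7)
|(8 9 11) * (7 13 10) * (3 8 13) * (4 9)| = |(3 8 4 9 11 13 10 7)| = 8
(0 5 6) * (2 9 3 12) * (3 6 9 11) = (0 5 9 6)(2 11 3 12) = [5, 1, 11, 12, 4, 9, 0, 7, 8, 6, 10, 3, 2]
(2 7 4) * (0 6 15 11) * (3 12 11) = [6, 1, 7, 12, 2, 5, 15, 4, 8, 9, 10, 0, 11, 13, 14, 3] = (0 6 15 3 12 11)(2 7 4)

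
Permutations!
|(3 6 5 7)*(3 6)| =3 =|(5 7 6)|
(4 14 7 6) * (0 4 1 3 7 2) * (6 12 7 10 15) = (0 4 14 2)(1 3 10 15 6)(7 12) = [4, 3, 0, 10, 14, 5, 1, 12, 8, 9, 15, 11, 7, 13, 2, 6]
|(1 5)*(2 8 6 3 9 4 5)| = |(1 2 8 6 3 9 4 5)| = 8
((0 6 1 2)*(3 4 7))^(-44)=(3 4 7)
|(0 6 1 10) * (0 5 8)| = |(0 6 1 10 5 8)| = 6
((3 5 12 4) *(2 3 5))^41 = ((2 3)(4 5 12))^41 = (2 3)(4 12 5)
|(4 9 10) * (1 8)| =6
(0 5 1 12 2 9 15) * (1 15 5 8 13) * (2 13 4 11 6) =(0 8 4 11 6 2 9 5 15)(1 12 13) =[8, 12, 9, 3, 11, 15, 2, 7, 4, 5, 10, 6, 13, 1, 14, 0]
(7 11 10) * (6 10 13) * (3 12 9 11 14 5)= (3 12 9 11 13 6 10 7 14 5)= [0, 1, 2, 12, 4, 3, 10, 14, 8, 11, 7, 13, 9, 6, 5]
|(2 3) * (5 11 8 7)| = |(2 3)(5 11 8 7)| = 4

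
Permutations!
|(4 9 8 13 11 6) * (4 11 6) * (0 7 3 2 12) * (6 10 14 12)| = |(0 7 3 2 6 11 4 9 8 13 10 14 12)| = 13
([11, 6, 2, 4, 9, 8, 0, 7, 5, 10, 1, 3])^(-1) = (0 6 1 10 9 4 3 11)(5 8)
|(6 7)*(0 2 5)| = 6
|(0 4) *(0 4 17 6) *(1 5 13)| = |(0 17 6)(1 5 13)| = 3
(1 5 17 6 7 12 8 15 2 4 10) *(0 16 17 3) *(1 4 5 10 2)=(0 16 17 6 7 12 8 15 1 10 4 2 5 3)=[16, 10, 5, 0, 2, 3, 7, 12, 15, 9, 4, 11, 8, 13, 14, 1, 17, 6]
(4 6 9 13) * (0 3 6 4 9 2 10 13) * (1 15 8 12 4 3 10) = [10, 15, 1, 6, 3, 5, 2, 7, 12, 0, 13, 11, 4, 9, 14, 8] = (0 10 13 9)(1 15 8 12 4 3 6 2)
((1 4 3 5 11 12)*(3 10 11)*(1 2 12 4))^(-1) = (2 12)(3 5)(4 11 10)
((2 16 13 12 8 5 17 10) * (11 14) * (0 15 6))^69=((0 15 6)(2 16 13 12 8 5 17 10)(11 14))^69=(2 5 13 10 8 16 17 12)(11 14)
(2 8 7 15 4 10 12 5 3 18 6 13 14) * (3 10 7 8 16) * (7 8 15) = (2 16 3 18 6 13 14)(4 8 15)(5 10 12) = [0, 1, 16, 18, 8, 10, 13, 7, 15, 9, 12, 11, 5, 14, 2, 4, 3, 17, 6]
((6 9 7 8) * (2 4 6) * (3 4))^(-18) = ((2 3 4 6 9 7 8))^(-18) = (2 6 8 4 7 3 9)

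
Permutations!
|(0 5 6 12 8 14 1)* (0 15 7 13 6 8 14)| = 21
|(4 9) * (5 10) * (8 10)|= |(4 9)(5 8 10)|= 6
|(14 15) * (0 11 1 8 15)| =|(0 11 1 8 15 14)| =6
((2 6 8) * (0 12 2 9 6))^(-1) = ((0 12 2)(6 8 9))^(-1) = (0 2 12)(6 9 8)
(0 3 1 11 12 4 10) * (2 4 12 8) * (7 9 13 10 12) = (0 3 1 11 8 2 4 12 7 9 13 10) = [3, 11, 4, 1, 12, 5, 6, 9, 2, 13, 0, 8, 7, 10]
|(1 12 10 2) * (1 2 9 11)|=5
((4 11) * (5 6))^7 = ((4 11)(5 6))^7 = (4 11)(5 6)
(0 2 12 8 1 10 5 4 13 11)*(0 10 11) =(0 2 12 8 1 11 10 5 4 13) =[2, 11, 12, 3, 13, 4, 6, 7, 1, 9, 5, 10, 8, 0]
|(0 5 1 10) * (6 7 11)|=12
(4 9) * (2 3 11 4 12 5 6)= (2 3 11 4 9 12 5 6)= [0, 1, 3, 11, 9, 6, 2, 7, 8, 12, 10, 4, 5]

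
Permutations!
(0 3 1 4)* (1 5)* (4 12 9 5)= (0 3 4)(1 12 9 5)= [3, 12, 2, 4, 0, 1, 6, 7, 8, 5, 10, 11, 9]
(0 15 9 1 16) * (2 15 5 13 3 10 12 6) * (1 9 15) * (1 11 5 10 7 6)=(0 10 12 1 16)(2 11 5 13 3 7 6)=[10, 16, 11, 7, 4, 13, 2, 6, 8, 9, 12, 5, 1, 3, 14, 15, 0]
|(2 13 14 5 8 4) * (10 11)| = 6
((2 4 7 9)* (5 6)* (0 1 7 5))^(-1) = ((0 1 7 9 2 4 5 6))^(-1) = (0 6 5 4 2 9 7 1)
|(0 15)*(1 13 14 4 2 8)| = 6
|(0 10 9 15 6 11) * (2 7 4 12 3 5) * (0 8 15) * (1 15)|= |(0 10 9)(1 15 6 11 8)(2 7 4 12 3 5)|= 30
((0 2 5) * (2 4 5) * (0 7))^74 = ((0 4 5 7))^74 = (0 5)(4 7)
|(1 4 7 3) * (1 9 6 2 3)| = |(1 4 7)(2 3 9 6)| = 12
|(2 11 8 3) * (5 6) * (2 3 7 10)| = 10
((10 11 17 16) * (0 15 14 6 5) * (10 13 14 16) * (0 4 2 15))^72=(17)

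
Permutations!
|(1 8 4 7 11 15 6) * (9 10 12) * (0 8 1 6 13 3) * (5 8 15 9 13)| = |(0 15 5 8 4 7 11 9 10 12 13 3)| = 12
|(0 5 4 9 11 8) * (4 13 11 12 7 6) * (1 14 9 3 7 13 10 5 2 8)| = |(0 2 8)(1 14 9 12 13 11)(3 7 6 4)(5 10)| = 12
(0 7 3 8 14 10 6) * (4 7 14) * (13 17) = [14, 1, 2, 8, 7, 5, 0, 3, 4, 9, 6, 11, 12, 17, 10, 15, 16, 13] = (0 14 10 6)(3 8 4 7)(13 17)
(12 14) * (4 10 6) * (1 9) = (1 9)(4 10 6)(12 14) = [0, 9, 2, 3, 10, 5, 4, 7, 8, 1, 6, 11, 14, 13, 12]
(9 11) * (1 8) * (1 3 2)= (1 8 3 2)(9 11)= [0, 8, 1, 2, 4, 5, 6, 7, 3, 11, 10, 9]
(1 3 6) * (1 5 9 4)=[0, 3, 2, 6, 1, 9, 5, 7, 8, 4]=(1 3 6 5 9 4)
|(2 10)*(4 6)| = 2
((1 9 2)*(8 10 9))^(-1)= (1 2 9 10 8)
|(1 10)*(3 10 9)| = 4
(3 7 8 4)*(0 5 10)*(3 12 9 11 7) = [5, 1, 2, 3, 12, 10, 6, 8, 4, 11, 0, 7, 9] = (0 5 10)(4 12 9 11 7 8)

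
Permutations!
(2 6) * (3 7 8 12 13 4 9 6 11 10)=(2 11 10 3 7 8 12 13 4 9 6)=[0, 1, 11, 7, 9, 5, 2, 8, 12, 6, 3, 10, 13, 4]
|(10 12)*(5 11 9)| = 6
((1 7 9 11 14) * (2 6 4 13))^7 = (1 9 14 7 11)(2 13 4 6)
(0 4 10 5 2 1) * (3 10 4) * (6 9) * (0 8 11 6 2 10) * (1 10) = [3, 8, 10, 0, 4, 1, 9, 7, 11, 2, 5, 6] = (0 3)(1 8 11 6 9 2 10 5)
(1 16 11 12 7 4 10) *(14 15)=(1 16 11 12 7 4 10)(14 15)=[0, 16, 2, 3, 10, 5, 6, 4, 8, 9, 1, 12, 7, 13, 15, 14, 11]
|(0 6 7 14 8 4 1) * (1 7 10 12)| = 20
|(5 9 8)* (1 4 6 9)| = 6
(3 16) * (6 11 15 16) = [0, 1, 2, 6, 4, 5, 11, 7, 8, 9, 10, 15, 12, 13, 14, 16, 3] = (3 6 11 15 16)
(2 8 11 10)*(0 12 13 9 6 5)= (0 12 13 9 6 5)(2 8 11 10)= [12, 1, 8, 3, 4, 0, 5, 7, 11, 6, 2, 10, 13, 9]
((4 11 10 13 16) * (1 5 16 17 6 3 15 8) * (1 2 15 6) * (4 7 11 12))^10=(1 16 11 13)(2 15 8)(5 7 10 17)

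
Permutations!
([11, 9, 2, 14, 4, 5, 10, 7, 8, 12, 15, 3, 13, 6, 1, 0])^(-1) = (0 15 10 6 13 12 9 1 14 3 11)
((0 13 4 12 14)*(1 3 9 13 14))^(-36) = (14)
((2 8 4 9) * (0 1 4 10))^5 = (0 8 9 1 10 2 4)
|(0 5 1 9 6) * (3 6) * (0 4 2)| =|(0 5 1 9 3 6 4 2)| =8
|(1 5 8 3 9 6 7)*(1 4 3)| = 15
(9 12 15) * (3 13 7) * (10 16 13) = (3 10 16 13 7)(9 12 15) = [0, 1, 2, 10, 4, 5, 6, 3, 8, 12, 16, 11, 15, 7, 14, 9, 13]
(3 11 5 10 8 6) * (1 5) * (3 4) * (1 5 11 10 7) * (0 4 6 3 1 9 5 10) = (0 4 1 11 10 8 3)(5 7 9) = [4, 11, 2, 0, 1, 7, 6, 9, 3, 5, 8, 10]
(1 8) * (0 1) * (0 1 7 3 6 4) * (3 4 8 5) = (0 7 4)(1 5 3 6 8) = [7, 5, 2, 6, 0, 3, 8, 4, 1]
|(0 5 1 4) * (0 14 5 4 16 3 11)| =8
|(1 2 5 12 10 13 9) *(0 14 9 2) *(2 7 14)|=|(0 2 5 12 10 13 7 14 9 1)|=10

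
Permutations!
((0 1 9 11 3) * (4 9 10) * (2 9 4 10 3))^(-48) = ((0 1 3)(2 9 11))^(-48) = (11)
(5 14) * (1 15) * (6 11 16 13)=[0, 15, 2, 3, 4, 14, 11, 7, 8, 9, 10, 16, 12, 6, 5, 1, 13]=(1 15)(5 14)(6 11 16 13)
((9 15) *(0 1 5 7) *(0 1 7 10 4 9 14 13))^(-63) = (0 15 10 7 14 4 1 13 9 5)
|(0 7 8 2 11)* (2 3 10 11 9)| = 6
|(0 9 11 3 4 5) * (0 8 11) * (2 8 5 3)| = 6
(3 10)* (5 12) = [0, 1, 2, 10, 4, 12, 6, 7, 8, 9, 3, 11, 5] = (3 10)(5 12)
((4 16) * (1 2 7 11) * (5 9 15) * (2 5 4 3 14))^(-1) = ((1 5 9 15 4 16 3 14 2 7 11))^(-1) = (1 11 7 2 14 3 16 4 15 9 5)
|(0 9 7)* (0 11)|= 4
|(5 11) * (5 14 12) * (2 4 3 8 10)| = |(2 4 3 8 10)(5 11 14 12)| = 20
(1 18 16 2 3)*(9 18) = (1 9 18 16 2 3) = [0, 9, 3, 1, 4, 5, 6, 7, 8, 18, 10, 11, 12, 13, 14, 15, 2, 17, 16]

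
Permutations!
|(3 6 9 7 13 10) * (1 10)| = 7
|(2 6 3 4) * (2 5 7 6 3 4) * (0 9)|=4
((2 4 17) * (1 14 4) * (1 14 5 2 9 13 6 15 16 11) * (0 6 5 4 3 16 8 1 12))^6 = (0 17 3 15 13 11 1 2)(4 14 6 9 16 8 5 12)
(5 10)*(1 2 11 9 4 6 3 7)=(1 2 11 9 4 6 3 7)(5 10)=[0, 2, 11, 7, 6, 10, 3, 1, 8, 4, 5, 9]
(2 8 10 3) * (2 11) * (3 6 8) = (2 3 11)(6 8 10) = [0, 1, 3, 11, 4, 5, 8, 7, 10, 9, 6, 2]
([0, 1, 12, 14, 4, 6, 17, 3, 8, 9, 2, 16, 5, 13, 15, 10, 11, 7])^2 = [0, 1, 5, 15, 4, 17, 7, 14, 8, 9, 12, 11, 6, 13, 10, 2, 16, 3]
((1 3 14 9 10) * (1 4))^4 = (1 10 14)(3 4 9)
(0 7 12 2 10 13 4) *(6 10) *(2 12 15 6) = (0 7 15 6 10 13 4) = [7, 1, 2, 3, 0, 5, 10, 15, 8, 9, 13, 11, 12, 4, 14, 6]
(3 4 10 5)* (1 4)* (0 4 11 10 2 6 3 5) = (0 4 2 6 3 1 11 10) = [4, 11, 6, 1, 2, 5, 3, 7, 8, 9, 0, 10]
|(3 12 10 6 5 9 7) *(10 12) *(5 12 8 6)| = 15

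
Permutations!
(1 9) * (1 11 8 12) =[0, 9, 2, 3, 4, 5, 6, 7, 12, 11, 10, 8, 1] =(1 9 11 8 12)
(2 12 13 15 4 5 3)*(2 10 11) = (2 12 13 15 4 5 3 10 11) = [0, 1, 12, 10, 5, 3, 6, 7, 8, 9, 11, 2, 13, 15, 14, 4]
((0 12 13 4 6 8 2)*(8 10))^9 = (0 12 13 4 6 10 8 2)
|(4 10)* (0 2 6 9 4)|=6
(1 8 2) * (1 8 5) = (1 5)(2 8) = [0, 5, 8, 3, 4, 1, 6, 7, 2]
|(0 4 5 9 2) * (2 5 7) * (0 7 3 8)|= 4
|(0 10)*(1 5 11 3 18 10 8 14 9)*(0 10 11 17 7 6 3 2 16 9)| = |(0 8 14)(1 5 17 7 6 3 18 11 2 16 9)| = 33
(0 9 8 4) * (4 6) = (0 9 8 6 4) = [9, 1, 2, 3, 0, 5, 4, 7, 6, 8]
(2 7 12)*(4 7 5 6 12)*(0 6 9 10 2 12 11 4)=(12)(0 6 11 4 7)(2 5 9 10)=[6, 1, 5, 3, 7, 9, 11, 0, 8, 10, 2, 4, 12]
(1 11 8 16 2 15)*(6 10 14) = [0, 11, 15, 3, 4, 5, 10, 7, 16, 9, 14, 8, 12, 13, 6, 1, 2] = (1 11 8 16 2 15)(6 10 14)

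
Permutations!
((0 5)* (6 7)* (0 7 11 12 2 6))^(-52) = ((0 5 7)(2 6 11 12))^(-52) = (12)(0 7 5)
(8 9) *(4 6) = [0, 1, 2, 3, 6, 5, 4, 7, 9, 8] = (4 6)(8 9)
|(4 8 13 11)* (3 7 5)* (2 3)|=|(2 3 7 5)(4 8 13 11)|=4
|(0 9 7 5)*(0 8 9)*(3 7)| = |(3 7 5 8 9)| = 5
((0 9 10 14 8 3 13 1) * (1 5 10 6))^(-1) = (0 1 6 9)(3 8 14 10 5 13)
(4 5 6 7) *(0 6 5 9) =(0 6 7 4 9) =[6, 1, 2, 3, 9, 5, 7, 4, 8, 0]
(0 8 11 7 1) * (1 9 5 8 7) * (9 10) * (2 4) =(0 7 10 9 5 8 11 1)(2 4) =[7, 0, 4, 3, 2, 8, 6, 10, 11, 5, 9, 1]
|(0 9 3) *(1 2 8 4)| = |(0 9 3)(1 2 8 4)| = 12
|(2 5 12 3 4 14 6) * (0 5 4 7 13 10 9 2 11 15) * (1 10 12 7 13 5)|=30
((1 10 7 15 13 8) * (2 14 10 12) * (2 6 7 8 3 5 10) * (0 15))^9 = (0 6 1 10 3 15 7 12 8 5 13)(2 14)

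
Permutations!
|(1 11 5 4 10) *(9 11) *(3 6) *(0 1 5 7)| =|(0 1 9 11 7)(3 6)(4 10 5)| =30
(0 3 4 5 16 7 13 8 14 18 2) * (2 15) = (0 3 4 5 16 7 13 8 14 18 15 2) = [3, 1, 0, 4, 5, 16, 6, 13, 14, 9, 10, 11, 12, 8, 18, 2, 7, 17, 15]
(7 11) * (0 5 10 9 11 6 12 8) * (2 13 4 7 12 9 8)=(0 5 10 8)(2 13 4 7 6 9 11 12)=[5, 1, 13, 3, 7, 10, 9, 6, 0, 11, 8, 12, 2, 4]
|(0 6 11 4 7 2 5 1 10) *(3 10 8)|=11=|(0 6 11 4 7 2 5 1 8 3 10)|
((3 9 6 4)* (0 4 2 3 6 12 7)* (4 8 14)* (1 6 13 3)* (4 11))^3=(0 11 3 7 14 13 12 8 4 9)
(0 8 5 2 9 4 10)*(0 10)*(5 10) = (0 8 10 5 2 9 4) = [8, 1, 9, 3, 0, 2, 6, 7, 10, 4, 5]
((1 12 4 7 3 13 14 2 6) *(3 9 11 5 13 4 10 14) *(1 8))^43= (1 12 10 14 2 6 8)(3 4 7 9 11 5 13)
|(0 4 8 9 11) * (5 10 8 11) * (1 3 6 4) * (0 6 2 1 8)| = 15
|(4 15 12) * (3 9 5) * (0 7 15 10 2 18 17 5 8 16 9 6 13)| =39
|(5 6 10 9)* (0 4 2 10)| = 7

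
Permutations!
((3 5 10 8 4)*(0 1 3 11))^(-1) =(0 11 4 8 10 5 3 1) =((0 1 3 5 10 8 4 11))^(-1)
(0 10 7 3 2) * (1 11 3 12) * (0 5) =(0 10 7 12 1 11 3 2 5) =[10, 11, 5, 2, 4, 0, 6, 12, 8, 9, 7, 3, 1]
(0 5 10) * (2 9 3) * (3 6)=(0 5 10)(2 9 6 3)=[5, 1, 9, 2, 4, 10, 3, 7, 8, 6, 0]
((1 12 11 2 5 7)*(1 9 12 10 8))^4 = ((1 10 8)(2 5 7 9 12 11))^4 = (1 10 8)(2 12 7)(5 11 9)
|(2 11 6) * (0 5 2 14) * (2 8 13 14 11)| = |(0 5 8 13 14)(6 11)| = 10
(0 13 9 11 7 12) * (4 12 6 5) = [13, 1, 2, 3, 12, 4, 5, 6, 8, 11, 10, 7, 0, 9] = (0 13 9 11 7 6 5 4 12)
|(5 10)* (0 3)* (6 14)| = |(0 3)(5 10)(6 14)| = 2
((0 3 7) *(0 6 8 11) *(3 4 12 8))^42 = (0 12 11 4 8) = ((0 4 12 8 11)(3 7 6))^42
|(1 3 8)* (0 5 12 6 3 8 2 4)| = |(0 5 12 6 3 2 4)(1 8)| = 14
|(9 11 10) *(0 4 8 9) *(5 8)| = |(0 4 5 8 9 11 10)| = 7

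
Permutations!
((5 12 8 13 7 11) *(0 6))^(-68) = ((0 6)(5 12 8 13 7 11))^(-68) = (5 7 8)(11 13 12)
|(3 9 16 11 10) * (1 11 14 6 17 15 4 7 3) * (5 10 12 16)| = |(1 11 12 16 14 6 17 15 4 7 3 9 5 10)| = 14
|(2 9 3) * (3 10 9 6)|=|(2 6 3)(9 10)|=6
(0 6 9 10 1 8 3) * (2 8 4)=[6, 4, 8, 0, 2, 5, 9, 7, 3, 10, 1]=(0 6 9 10 1 4 2 8 3)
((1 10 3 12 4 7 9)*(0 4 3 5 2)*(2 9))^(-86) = ((0 4 7 2)(1 10 5 9)(3 12))^(-86) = (12)(0 7)(1 5)(2 4)(9 10)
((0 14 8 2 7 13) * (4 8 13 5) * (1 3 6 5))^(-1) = ((0 14 13)(1 3 6 5 4 8 2 7))^(-1) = (0 13 14)(1 7 2 8 4 5 6 3)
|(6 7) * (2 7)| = 3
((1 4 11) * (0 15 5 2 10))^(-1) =((0 15 5 2 10)(1 4 11))^(-1) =(0 10 2 5 15)(1 11 4)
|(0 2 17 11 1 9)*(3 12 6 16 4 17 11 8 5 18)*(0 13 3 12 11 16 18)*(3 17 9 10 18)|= 63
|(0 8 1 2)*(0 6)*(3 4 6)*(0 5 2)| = |(0 8 1)(2 3 4 6 5)| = 15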